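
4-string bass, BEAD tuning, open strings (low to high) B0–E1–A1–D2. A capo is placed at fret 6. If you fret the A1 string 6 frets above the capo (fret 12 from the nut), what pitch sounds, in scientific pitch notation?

The capo raises the open A1 by 6 semitones to D#2; fretting 6 more gives A1 + 6 + 6 = A1 + 12 semitones = A2.

A2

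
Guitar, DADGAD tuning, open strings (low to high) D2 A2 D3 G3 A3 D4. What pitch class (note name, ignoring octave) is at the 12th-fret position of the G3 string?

G3 is MIDI 55. Adding 12 gives 67; 67 mod 12 = 7, i.e. G.

G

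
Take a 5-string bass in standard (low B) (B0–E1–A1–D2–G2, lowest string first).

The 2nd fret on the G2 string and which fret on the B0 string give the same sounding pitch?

Fret 2 on G2 is MIDI 43 + 2 = 45 (A2). On the B0 string (open MIDI 23), that pitch is 45 − 23 = fret 22.

22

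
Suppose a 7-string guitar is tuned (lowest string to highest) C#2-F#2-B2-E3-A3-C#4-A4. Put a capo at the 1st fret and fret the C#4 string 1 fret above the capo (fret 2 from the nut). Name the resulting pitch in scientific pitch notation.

D#4

The capo raises the open C#4 by 1 semitone to D4; fretting 1 more gives C#4 + 1 + 1 = C#4 + 2 semitones = D#4.
(Also written Eb.)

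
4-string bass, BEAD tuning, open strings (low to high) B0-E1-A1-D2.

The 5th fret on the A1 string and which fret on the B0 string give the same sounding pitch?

15

Fret 5 on A1 is MIDI 33 + 5 = 38 (D2). On the B0 string (open MIDI 23), that pitch is 38 − 23 = fret 15.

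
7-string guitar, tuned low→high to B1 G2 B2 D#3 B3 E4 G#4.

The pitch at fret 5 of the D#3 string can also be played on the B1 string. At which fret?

Fret 5 on D#3 is MIDI 51 + 5 = 56 (G#3). On the B1 string (open MIDI 35), that pitch is 56 − 35 = fret 21.

21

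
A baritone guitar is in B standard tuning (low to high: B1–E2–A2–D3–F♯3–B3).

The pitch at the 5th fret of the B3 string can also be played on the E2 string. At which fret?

Fret 5 on B3 is MIDI 59 + 5 = 64 (E4). On the E2 string (open MIDI 40), that pitch is 64 − 40 = fret 24.

24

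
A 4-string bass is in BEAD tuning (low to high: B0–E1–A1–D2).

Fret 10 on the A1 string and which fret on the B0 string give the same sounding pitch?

Fret 10 on A1 is MIDI 33 + 10 = 43 (G2). On the B0 string (open MIDI 23), that pitch is 43 − 23 = fret 20.

20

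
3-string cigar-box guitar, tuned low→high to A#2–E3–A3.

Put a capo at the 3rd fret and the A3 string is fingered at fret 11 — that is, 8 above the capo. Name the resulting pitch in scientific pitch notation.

The capo raises the open A3 by 3 semitones to C4; fretting 8 more gives A3 + 3 + 8 = A3 + 11 semitones = G#4.

G#4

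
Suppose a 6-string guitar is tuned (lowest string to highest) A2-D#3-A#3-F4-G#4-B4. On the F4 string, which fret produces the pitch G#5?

15

G#5 is 15 semitones above the open F4 (F–F#–G–G#–…–F#–G–G#), so it sits at fret 15.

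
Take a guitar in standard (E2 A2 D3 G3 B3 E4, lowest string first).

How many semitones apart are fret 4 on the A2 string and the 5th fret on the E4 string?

A2 at fret 4 → C#3 (MIDI 49); E4 at fret 5 → A4 (MIDI 69).
49 − 69 = -20, so the two pitches are 20 semitones apart, with A4 the higher.

20 semitones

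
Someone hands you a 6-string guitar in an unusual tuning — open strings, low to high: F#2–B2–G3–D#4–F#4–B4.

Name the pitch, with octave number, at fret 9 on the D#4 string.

C5

Each fret is one semitone, so D#4 + 9 = C5.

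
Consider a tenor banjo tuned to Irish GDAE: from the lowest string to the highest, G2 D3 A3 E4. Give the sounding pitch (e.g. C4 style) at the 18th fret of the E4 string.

The open E4 string plus 18 semitones: E–F–F#–G–…–G#–A–A#.
The walk passes from B into C once, so the octave number goes from 4 to 5.
(Equivalently spelled Bb5.)

A#5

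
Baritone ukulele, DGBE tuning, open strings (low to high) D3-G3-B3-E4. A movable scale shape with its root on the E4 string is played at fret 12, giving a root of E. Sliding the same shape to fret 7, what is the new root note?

B

Moving from fret 12 to fret 7 shifts the root by -5 semitones.
E down 5 semitones is B.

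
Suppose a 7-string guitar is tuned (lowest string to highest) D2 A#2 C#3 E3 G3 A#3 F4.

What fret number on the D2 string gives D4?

24

D4 is 24 semitones above the open D2 (D–D#–E–F–…–C–C#–D), so it sits at fret 24.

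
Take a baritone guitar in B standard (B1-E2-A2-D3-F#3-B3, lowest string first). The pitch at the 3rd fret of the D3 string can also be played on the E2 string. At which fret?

13

D3 at fret 3 is D3 + 3 semitones = F3.
The open E2 string is 10 semitones below the open D3, so the same pitch on the E2 string lies at fret 3 + 10 = 13.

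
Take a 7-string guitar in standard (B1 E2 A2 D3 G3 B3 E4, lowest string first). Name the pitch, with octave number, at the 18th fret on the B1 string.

B1 is MIDI 35. Adding 18 gives 53, which is F3.

F3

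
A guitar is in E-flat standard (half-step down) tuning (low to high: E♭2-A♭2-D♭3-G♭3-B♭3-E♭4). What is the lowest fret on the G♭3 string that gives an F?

11

From G♭3, count semitones up the chromatic scale until reaching F: Gb–G–Ab–A–…–Eb–E–F — 11 steps.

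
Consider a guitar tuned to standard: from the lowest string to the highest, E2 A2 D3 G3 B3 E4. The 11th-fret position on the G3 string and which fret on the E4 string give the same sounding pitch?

2

G3 at fret 11 is G3 + 11 semitones = F♯4.
The open E4 string is 9 semitones above the open G3, so the same pitch on the E4 string lies at fret 11 − 9 = 2.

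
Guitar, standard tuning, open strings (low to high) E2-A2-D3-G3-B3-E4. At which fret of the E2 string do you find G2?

3

G2 is 3 semitones above the open E2 (E–F–F#–G), so it sits at fret 3.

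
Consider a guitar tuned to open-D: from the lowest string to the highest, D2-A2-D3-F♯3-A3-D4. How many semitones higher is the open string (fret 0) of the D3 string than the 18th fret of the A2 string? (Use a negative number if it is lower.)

D3 at fret 0 → D3 (MIDI 50); A2 at fret 18 → D♯4 (MIDI 63).
50 − 63 = -13, so the two pitches are 13 semitones apart.

-13 semitones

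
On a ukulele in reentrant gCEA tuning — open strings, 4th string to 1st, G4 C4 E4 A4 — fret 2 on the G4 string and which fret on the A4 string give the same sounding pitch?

Fret 2 on G4 is MIDI 67 + 2 = 69 (A4). On the A4 string (open MIDI 69), that pitch is 69 − 69 = fret 0.

0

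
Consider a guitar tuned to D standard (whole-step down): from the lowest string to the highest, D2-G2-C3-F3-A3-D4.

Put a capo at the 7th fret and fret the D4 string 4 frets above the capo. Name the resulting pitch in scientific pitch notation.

The capo raises the open D4 by 7 semitones to A4; fretting 4 more gives D4 + 7 + 4 = D4 + 11 semitones = C♯5.
(Also written D♭.)

C♯5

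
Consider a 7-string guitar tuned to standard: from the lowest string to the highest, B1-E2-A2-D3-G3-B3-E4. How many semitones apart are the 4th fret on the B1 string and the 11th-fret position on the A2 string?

B1 at fret 4 → D#2 (MIDI 39); A2 at fret 11 → G#3 (MIDI 56).
39 − 56 = -17, so the two pitches are 17 semitones apart, with G#3 the higher.

17 semitones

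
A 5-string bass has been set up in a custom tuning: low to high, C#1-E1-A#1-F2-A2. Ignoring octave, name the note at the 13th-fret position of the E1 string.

F

The open E1 string plus 13 semitones: E–F–F#–G–…–D#–E–F.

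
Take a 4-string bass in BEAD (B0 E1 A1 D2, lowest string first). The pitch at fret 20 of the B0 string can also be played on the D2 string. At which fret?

5

B0 at fret 20 is B0 + 20 semitones = G2.
The open D2 string is 15 semitones above the open B0, so the same pitch on the D2 string lies at fret 20 − 15 = 5.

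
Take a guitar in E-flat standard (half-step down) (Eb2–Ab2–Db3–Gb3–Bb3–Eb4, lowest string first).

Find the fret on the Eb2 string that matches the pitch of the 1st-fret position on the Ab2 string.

Ab2 at fret 1 is Ab2 + 1 semitone = A2.
The open Eb2 string is 5 semitones below the open Ab2, so the same pitch on the Eb2 string lies at fret 1 + 5 = 6.

6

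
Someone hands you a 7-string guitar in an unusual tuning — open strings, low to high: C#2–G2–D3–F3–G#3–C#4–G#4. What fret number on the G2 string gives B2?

4

B2 is 4 semitones above the open G2 (G–G#–A–A#–B), so it sits at fret 4.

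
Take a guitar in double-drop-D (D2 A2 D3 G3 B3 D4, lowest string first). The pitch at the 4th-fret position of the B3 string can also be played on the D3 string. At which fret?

13

Fret 4 on B3 is MIDI 59 + 4 = 63 (D#4). On the D3 string (open MIDI 50), that pitch is 63 − 50 = fret 13.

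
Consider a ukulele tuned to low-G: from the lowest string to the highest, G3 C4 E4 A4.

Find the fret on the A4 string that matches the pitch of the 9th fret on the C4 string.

0

C4 at fret 9 is C4 + 9 semitones = A4.
The open A4 string is 9 semitones above the open C4, so the same pitch on the A4 string lies at fret 9 − 9 = 0.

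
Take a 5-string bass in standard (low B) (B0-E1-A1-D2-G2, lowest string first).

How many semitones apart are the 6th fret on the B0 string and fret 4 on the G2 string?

B0 at fret 6 → F1 (MIDI 29); G2 at fret 4 → B2 (MIDI 47).
29 − 47 = -18, so the two pitches are 18 semitones apart, with B2 the higher.

18 semitones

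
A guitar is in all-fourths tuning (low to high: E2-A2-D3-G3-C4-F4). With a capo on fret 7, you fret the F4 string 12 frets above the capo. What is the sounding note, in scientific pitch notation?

C6

The capo raises the open F4 by 7 semitones to C5; fretting 12 more gives F4 + 7 + 12 = F4 + 19 semitones = C6.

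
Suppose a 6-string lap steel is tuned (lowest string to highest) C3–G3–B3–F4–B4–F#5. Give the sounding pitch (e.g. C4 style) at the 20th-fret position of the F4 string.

Each fret is one semitone, so F4 + 20 = C#6.
(Equivalently spelled Db6.)

C#6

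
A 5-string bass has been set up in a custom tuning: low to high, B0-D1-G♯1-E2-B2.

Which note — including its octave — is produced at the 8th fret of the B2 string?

G3

The open B2 string plus 8 semitones: B–C–C#–D–D#–E–F–F#–G.
The walk passes from B into C once, so the octave number goes from 2 to 3.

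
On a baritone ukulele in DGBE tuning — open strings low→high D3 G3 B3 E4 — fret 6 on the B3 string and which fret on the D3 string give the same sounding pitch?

15

Fret 6 on B3 is MIDI 59 + 6 = 65 (F4). On the D3 string (open MIDI 50), that pitch is 65 − 50 = fret 15.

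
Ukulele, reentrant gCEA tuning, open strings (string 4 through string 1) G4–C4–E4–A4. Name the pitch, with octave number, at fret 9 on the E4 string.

Each fret is one semitone, so E4 + 9 = C#5.
(Equivalently spelled Db5.)

C#5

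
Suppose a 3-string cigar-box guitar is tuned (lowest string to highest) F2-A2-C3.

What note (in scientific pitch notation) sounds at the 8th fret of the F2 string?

F2 is MIDI 41. Adding 8 gives 49, which is C♯3.
(Equivalently spelled D♭3.)

C♯3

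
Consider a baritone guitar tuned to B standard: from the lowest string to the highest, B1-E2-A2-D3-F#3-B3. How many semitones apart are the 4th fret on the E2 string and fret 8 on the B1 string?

1 semitone

E2 at fret 4 → G#2 (MIDI 44); B1 at fret 8 → G2 (MIDI 43).
44 − 43 = 1, so the two pitches are 1 semitone apart, with G#2 the higher.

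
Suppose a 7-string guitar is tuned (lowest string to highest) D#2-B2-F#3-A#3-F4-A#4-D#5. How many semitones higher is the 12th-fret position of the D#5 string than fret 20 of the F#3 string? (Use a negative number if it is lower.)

D#5 at fret 12 → D#6 (MIDI 87); F#3 at fret 20 → D5 (MIDI 74).
87 − 74 = 13, so the two pitches are 13 semitones apart.

13 semitones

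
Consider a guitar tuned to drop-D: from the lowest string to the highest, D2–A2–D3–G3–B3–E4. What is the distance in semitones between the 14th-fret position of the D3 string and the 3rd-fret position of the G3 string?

D3 at fret 14 → E4 (MIDI 64); G3 at fret 3 → A#3 (MIDI 58).
64 − 58 = 6, so the two pitches are 6 semitones apart, with E4 the higher.

6 semitones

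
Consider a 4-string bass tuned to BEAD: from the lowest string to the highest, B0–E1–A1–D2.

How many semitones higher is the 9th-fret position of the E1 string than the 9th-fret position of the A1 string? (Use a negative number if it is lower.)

E1 at fret 9 → C#2 (MIDI 37); A1 at fret 9 → F#2 (MIDI 42).
37 − 42 = -5, so the two pitches are 5 semitones apart.

-5 semitones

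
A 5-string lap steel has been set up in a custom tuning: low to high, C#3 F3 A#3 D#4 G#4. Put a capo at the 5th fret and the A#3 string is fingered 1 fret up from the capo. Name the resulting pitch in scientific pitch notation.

The capo raises the open A#3 by 5 semitones to D#4; fretting 1 more gives A#3 + 5 + 1 = A#3 + 6 semitones = E4.

E4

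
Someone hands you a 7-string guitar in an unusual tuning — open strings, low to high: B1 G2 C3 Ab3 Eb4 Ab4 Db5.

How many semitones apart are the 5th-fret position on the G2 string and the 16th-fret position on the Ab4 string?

G2 at fret 5 → C3 (MIDI 48); Ab4 at fret 16 → C6 (MIDI 84).
48 − 84 = -36, so the two pitches are 36 semitones apart, with C6 the higher.

36 semitones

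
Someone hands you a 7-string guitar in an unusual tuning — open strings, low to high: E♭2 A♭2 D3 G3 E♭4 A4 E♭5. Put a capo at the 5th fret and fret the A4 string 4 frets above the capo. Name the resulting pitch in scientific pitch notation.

The capo raises the open A4 by 5 semitones to D5; fretting 4 more gives A4 + 5 + 4 = A4 + 9 semitones = G♭5.
(Also written F♯.)

G♭5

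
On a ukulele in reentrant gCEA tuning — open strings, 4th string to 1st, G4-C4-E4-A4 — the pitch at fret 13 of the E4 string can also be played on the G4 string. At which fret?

E4 at fret 13 is E4 + 13 semitones = F5.
The open G4 string is 3 semitones above the open E4, so the same pitch on the G4 string lies at fret 13 − 3 = 10.

10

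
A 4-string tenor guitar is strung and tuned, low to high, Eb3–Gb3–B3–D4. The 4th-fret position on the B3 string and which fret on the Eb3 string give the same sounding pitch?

12

B3 at fret 4 is B3 + 4 semitones = Eb4.
The open Eb3 string is 8 semitones below the open B3, so the same pitch on the Eb3 string lies at fret 4 + 8 = 12.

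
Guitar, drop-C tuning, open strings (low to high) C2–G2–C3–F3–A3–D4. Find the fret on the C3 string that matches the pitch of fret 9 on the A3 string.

18

A3 at fret 9 is A3 + 9 semitones = F♯4.
The open C3 string is 9 semitones below the open A3, so the same pitch on the C3 string lies at fret 9 + 9 = 18.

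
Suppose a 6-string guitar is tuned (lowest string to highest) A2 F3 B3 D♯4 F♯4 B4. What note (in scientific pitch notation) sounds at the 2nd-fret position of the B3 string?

The open B3 string plus 2 semitones: B–C–C#.
The walk passes from B into C once, so the octave number goes from 3 to 4.

C♯4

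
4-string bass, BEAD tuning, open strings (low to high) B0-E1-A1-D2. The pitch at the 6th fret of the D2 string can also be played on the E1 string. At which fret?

D2 at fret 6 is D2 + 6 semitones = G#2.
The open E1 string is 10 semitones below the open D2, so the same pitch on the E1 string lies at fret 6 + 10 = 16.

16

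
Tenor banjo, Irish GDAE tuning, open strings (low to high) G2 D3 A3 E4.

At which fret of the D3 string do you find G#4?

G#4 is 18 semitones above the open D3 (D–D#–E–F–…–F#–G–G#), so it sits at fret 18.

18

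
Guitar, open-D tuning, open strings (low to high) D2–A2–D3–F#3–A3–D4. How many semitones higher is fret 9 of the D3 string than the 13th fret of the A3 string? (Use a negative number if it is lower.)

D3 at fret 9 → B3 (MIDI 59); A3 at fret 13 → A#4 (MIDI 70).
59 − 70 = -11, so the two pitches are 11 semitones apart.

-11 semitones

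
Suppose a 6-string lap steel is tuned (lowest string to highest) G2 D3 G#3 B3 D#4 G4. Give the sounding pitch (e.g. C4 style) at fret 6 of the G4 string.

C#5

The open G4 string plus 6 semitones: G–G#–A–A#–B–C–C#.
The walk passes from B into C once, so the octave number goes from 4 to 5.
(Equivalently spelled Db5.)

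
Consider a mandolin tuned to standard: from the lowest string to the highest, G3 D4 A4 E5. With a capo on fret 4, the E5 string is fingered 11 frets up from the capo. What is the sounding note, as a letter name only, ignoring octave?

G

The capo raises the open E5 by 4 semitones to G♯5; fretting 11 more gives E5 + 4 + 11 = E5 + 15 semitones, landing on G.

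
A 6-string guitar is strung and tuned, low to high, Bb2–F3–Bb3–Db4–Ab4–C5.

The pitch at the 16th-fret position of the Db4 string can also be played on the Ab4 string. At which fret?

9

Fret 16 on Db4 is MIDI 61 + 16 = 77 (F5). On the Ab4 string (open MIDI 68), that pitch is 77 − 68 = fret 9.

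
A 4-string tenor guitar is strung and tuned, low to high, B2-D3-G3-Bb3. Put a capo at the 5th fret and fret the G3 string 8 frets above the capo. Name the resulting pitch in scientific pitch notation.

Ab4

The capo raises the open G3 by 5 semitones to C4; fretting 8 more gives G3 + 5 + 8 = G3 + 13 semitones = Ab4.
(Also written G#.)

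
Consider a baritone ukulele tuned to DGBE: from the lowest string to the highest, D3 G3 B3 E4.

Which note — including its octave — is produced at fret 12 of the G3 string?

Each fret is one semitone, so G3 + 12 = G4.

G4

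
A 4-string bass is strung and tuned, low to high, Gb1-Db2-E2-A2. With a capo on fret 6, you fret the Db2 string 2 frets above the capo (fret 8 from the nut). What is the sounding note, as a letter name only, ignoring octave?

A

The capo raises the open Db2 by 6 semitones to G2; fretting 2 more gives Db2 + 6 + 2 = Db2 + 8 semitones, landing on A.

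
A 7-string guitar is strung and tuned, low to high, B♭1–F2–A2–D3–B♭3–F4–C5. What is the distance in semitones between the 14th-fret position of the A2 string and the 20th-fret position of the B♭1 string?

5 semitones

A2 at fret 14 → B3 (MIDI 59); B♭1 at fret 20 → G♭3 (MIDI 54).
59 − 54 = 5, so the two pitches are 5 semitones apart, with B3 the higher.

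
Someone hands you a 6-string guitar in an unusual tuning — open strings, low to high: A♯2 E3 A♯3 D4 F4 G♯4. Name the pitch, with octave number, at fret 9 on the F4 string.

Each fret is one semitone, so F4 + 9 = D5.

D5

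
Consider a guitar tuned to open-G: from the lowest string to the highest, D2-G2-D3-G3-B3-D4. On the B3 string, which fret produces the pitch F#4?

7

F#4 is 7 semitones above the open B3 (B–C–C#–D–D#–E–F–F#), so it sits at fret 7.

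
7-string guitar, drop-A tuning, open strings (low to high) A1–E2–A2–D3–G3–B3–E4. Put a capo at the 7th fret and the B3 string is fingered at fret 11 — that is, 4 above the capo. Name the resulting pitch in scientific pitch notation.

The capo raises the open B3 by 7 semitones to F#4; fretting 4 more gives B3 + 7 + 4 = B3 + 11 semitones = A#4.
(Also written Bb.)

A#4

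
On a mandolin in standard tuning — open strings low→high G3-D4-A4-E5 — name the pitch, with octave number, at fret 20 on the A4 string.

The open A4 string plus 20 semitones: A–A#–B–C–…–D#–E–F.
The walk passes from B into C 2 times, so the octave number goes from 4 to 6.

F6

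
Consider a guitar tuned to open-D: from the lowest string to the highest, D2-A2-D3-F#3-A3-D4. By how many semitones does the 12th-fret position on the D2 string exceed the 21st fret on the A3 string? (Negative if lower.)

-28 semitones

D2 at fret 12 → D3 (MIDI 50); A3 at fret 21 → F#5 (MIDI 78).
50 − 78 = -28, so the two pitches are 28 semitones apart.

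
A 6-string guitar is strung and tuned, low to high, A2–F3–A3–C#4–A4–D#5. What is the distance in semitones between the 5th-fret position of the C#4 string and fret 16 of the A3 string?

C#4 at fret 5 → F#4 (MIDI 66); A3 at fret 16 → C#5 (MIDI 73).
66 − 73 = -7, so the two pitches are 7 semitones apart, with C#5 the higher.

7 semitones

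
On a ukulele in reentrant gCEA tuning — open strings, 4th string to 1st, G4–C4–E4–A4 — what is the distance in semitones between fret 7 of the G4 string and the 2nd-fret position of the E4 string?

G4 at fret 7 → D5 (MIDI 74); E4 at fret 2 → F♯4 (MIDI 66).
74 − 66 = 8, so the two pitches are 8 semitones apart, with D5 the higher.

8 semitones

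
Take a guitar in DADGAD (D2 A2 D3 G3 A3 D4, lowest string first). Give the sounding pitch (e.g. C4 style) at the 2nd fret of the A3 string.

Each fret is one semitone, so A3 + 2 = B3.

B3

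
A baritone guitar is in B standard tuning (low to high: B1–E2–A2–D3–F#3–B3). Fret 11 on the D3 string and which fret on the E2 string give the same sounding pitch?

21

D3 at fret 11 is D3 + 11 semitones = C#4.
The open E2 string is 10 semitones below the open D3, so the same pitch on the E2 string lies at fret 11 + 10 = 21.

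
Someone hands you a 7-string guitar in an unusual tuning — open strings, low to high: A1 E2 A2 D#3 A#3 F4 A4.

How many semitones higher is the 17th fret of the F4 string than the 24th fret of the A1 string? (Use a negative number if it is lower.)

25 semitones

F4 at fret 17 → A#5 (MIDI 82); A1 at fret 24 → A3 (MIDI 57).
82 − 57 = 25, so the two pitches are 25 semitones apart.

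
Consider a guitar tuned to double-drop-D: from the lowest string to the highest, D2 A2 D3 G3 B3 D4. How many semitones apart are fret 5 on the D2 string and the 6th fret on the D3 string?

D2 at fret 5 → G2 (MIDI 43); D3 at fret 6 → G♯3 (MIDI 56).
43 − 56 = -13, so the two pitches are 13 semitones apart, with G♯3 the higher.

13 semitones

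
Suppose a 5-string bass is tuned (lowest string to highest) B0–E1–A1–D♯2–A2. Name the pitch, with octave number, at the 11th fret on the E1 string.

D♯2

E1 is MIDI 28. Adding 11 gives 39, which is D♯2.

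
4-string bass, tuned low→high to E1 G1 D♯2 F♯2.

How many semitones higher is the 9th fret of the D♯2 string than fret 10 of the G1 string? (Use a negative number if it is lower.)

7 semitones

D♯2 at fret 9 → C3 (MIDI 48); G1 at fret 10 → F2 (MIDI 41).
48 − 41 = 7, so the two pitches are 7 semitones apart.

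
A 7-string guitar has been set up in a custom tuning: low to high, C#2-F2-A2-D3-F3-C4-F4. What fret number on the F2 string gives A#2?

5

A#2 is 5 semitones above the open F2 (F–F#–G–G#–A–A#), so it sits at fret 5.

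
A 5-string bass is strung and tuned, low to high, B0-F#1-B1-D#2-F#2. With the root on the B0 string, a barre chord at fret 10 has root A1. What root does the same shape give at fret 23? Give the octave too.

Moving from fret 10 to fret 23 shifts the root by 13 semitones.
A1 up 13 semitones is A#2.

A#2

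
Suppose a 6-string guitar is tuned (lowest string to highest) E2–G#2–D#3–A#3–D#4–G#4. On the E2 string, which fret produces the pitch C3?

8

C3 is 8 semitones above the open E2 (E–F–F#–G–G#–A–A#–B–C), so it sits at fret 8.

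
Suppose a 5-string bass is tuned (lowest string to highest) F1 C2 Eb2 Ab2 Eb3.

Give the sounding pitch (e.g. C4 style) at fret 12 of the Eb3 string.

Eb4

The open Eb3 string plus 12 semitones: Eb–E–F–Gb–…–Db–D–Eb.
The walk passes from B into C once, so the octave number goes from 3 to 4.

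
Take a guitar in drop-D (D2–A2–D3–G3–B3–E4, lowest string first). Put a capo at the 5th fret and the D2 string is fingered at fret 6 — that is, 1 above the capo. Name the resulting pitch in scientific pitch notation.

G#2

The capo raises the open D2 by 5 semitones to G2; fretting 1 more gives D2 + 5 + 1 = D2 + 6 semitones = G#2.
(Also written Ab.)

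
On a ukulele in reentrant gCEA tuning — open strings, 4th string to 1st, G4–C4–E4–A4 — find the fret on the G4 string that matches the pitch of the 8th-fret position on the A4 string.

A4 at fret 8 is A4 + 8 semitones = F5.
The open G4 string is 2 semitones below the open A4, so the same pitch on the G4 string lies at fret 8 + 2 = 10.

10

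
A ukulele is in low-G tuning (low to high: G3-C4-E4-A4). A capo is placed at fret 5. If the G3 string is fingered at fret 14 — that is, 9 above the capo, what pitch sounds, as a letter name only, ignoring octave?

A

The capo raises the open G3 by 5 semitones to C4; fretting 9 more gives G3 + 5 + 9 = G3 + 14 semitones, landing on A.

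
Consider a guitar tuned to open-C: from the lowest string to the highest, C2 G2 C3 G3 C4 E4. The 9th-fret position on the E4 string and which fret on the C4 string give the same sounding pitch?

13

E4 at fret 9 is E4 + 9 semitones = C#5.
The open C4 string is 4 semitones below the open E4, so the same pitch on the C4 string lies at fret 9 + 4 = 13.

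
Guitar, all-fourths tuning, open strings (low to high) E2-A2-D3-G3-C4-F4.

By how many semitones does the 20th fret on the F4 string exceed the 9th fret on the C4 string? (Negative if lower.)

F4 at fret 20 → C#6 (MIDI 85); C4 at fret 9 → A4 (MIDI 69).
85 − 69 = 16, so the two pitches are 16 semitones apart.

16 semitones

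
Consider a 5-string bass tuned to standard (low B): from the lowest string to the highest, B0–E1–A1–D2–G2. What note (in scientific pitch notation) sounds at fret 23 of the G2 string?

F♯4

Each fret is one semitone, so G2 + 23 = F♯4.
(Equivalently spelled G♭4.)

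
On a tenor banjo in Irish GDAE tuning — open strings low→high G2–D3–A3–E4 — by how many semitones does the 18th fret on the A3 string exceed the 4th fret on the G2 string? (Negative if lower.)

A3 at fret 18 → D#5 (MIDI 75); G2 at fret 4 → B2 (MIDI 47).
75 − 47 = 28, so the two pitches are 28 semitones apart.

28 semitones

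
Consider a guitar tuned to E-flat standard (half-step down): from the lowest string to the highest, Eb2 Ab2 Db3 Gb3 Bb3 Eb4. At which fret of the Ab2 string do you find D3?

6

D3 is 6 semitones above the open Ab2 (Ab–A–Bb–B–C–Db–D), so it sits at fret 6.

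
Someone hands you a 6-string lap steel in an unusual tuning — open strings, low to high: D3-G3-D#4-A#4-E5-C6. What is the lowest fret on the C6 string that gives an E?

4

From C6, count semitones up the chromatic scale until reaching E: C–C#–D–D#–E — 4 steps.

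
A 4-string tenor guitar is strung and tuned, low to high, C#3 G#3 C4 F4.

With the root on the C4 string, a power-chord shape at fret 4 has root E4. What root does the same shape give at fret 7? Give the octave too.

Moving from fret 4 to fret 7 shifts the root by 3 semitones.
E4 up 3 semitones is G4.

G4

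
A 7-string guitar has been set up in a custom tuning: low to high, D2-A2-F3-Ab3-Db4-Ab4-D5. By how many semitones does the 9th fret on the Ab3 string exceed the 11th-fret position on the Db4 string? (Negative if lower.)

Ab3 at fret 9 → F4 (MIDI 65); Db4 at fret 11 → C5 (MIDI 72).
65 − 72 = -7, so the two pitches are 7 semitones apart.

-7 semitones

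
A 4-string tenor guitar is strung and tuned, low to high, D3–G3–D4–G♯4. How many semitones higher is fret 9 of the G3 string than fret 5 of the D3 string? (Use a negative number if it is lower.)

G3 at fret 9 → E4 (MIDI 64); D3 at fret 5 → G3 (MIDI 55).
64 − 55 = 9, so the two pitches are 9 semitones apart.

9 semitones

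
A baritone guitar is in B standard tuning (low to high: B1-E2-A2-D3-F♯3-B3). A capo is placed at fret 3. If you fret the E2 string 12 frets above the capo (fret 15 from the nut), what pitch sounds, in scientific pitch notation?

G3

The capo raises the open E2 by 3 semitones to G2; fretting 12 more gives E2 + 3 + 12 = E2 + 15 semitones = G3.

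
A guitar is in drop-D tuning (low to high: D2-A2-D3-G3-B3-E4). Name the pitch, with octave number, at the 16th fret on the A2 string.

Each fret is one semitone, so A2 + 16 = C#4.

C#4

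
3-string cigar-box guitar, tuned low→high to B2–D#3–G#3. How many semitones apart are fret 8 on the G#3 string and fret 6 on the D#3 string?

7 semitones

G#3 at fret 8 → E4 (MIDI 64); D#3 at fret 6 → A3 (MIDI 57).
64 − 57 = 7, so the two pitches are 7 semitones apart, with E4 the higher.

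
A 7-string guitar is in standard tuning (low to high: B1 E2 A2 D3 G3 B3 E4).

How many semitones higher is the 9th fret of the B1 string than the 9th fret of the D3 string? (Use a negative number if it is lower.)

-15 semitones

B1 at fret 9 → G#2 (MIDI 44); D3 at fret 9 → B3 (MIDI 59).
44 − 59 = -15, so the two pitches are 15 semitones apart.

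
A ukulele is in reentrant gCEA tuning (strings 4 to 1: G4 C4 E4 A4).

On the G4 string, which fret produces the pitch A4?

2

A4 is 2 semitones above the open G4 (G–G#–A), so it sits at fret 2.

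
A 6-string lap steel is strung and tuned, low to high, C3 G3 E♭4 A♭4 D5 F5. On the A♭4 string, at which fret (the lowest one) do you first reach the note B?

From A♭4, count semitones up the chromatic scale until reaching B: Ab–A–Bb–B — 3 steps.

3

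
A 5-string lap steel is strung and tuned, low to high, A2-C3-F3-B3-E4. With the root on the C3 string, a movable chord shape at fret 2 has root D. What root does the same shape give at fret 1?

C#

Moving from fret 2 to fret 1 shifts the root by -1 semitone.
D down 1 semitone is C#.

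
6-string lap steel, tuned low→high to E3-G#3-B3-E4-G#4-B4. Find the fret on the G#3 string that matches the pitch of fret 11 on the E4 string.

19

Fret 11 on E4 is MIDI 64 + 11 = 75 (D#5). On the G#3 string (open MIDI 56), that pitch is 75 − 56 = fret 19.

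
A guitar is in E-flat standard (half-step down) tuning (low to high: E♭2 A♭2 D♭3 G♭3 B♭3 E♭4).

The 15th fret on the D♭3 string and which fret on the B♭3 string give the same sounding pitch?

6

D♭3 at fret 15 is D♭3 + 15 semitones = E4.
The open B♭3 string is 9 semitones above the open D♭3, so the same pitch on the B♭3 string lies at fret 15 − 9 = 6.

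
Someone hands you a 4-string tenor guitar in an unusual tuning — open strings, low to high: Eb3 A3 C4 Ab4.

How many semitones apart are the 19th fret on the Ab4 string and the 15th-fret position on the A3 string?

Ab4 at fret 19 → Eb6 (MIDI 87); A3 at fret 15 → C5 (MIDI 72).
87 − 72 = 15, so the two pitches are 15 semitones apart, with Eb6 the higher.

15 semitones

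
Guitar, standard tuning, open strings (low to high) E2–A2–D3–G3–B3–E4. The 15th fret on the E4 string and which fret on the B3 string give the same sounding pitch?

20

Fret 15 on E4 is MIDI 64 + 15 = 79 (G5). On the B3 string (open MIDI 59), that pitch is 79 − 59 = fret 20.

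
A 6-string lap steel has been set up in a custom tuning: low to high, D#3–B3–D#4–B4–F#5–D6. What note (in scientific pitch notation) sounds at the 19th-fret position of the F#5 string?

Each fret is one semitone, so F#5 + 19 = C#7.
(Equivalently spelled Db7.)

C#7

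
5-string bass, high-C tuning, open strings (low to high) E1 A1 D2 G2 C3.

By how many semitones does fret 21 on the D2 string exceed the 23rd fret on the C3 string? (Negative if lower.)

D2 at fret 21 → B3 (MIDI 59); C3 at fret 23 → B4 (MIDI 71).
59 − 71 = -12, so the two pitches are 12 semitones apart.

-12 semitones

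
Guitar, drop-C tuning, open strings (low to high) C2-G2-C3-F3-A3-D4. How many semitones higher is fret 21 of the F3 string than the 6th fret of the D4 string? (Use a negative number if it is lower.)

F3 at fret 21 → D5 (MIDI 74); D4 at fret 6 → G#4 (MIDI 68).
74 − 68 = 6, so the two pitches are 6 semitones apart.

6 semitones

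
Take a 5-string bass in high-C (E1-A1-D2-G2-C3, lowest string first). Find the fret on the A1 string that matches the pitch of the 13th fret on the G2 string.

23

Fret 13 on G2 is MIDI 43 + 13 = 56 (G♯3). On the A1 string (open MIDI 33), that pitch is 56 − 33 = fret 23.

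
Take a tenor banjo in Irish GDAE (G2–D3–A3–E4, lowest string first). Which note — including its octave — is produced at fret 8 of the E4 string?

C5

The open E4 string plus 8 semitones: E–F–F#–G–G#–A–A#–B–C.
The walk passes from B into C once, so the octave number goes from 4 to 5.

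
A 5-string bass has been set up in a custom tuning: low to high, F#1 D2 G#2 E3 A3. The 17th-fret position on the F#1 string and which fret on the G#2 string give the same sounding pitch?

3

Fret 17 on F#1 is MIDI 30 + 17 = 47 (B2). On the G#2 string (open MIDI 44), that pitch is 47 − 44 = fret 3.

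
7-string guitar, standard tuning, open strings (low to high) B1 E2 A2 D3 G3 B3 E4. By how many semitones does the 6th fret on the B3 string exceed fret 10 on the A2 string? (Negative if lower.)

B3 at fret 6 → F4 (MIDI 65); A2 at fret 10 → G3 (MIDI 55).
65 − 55 = 10, so the two pitches are 10 semitones apart.

10 semitones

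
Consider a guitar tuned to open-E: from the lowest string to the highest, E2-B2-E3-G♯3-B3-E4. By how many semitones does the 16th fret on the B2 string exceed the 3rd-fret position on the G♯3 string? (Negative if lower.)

4 semitones

B2 at fret 16 → D♯4 (MIDI 63); G♯3 at fret 3 → B3 (MIDI 59).
63 − 59 = 4, so the two pitches are 4 semitones apart.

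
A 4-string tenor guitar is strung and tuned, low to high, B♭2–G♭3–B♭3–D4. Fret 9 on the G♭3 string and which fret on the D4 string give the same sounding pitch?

G♭3 at fret 9 is G♭3 + 9 semitones = E♭4.
The open D4 string is 8 semitones above the open G♭3, so the same pitch on the D4 string lies at fret 9 − 8 = 1.

1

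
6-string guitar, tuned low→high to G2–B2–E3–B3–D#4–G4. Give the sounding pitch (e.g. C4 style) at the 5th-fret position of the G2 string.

G2 is MIDI 43. Adding 5 gives 48, which is C3.

C3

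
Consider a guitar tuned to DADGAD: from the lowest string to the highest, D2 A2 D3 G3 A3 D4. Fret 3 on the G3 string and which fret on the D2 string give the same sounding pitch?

20

G3 at fret 3 is G3 + 3 semitones = A#3.
The open D2 string is 17 semitones below the open G3, so the same pitch on the D2 string lies at fret 3 + 17 = 20.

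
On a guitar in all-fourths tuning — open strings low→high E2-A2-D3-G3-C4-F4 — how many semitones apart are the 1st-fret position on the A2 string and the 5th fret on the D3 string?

9 semitones

A2 at fret 1 → A♯2 (MIDI 46); D3 at fret 5 → G3 (MIDI 55).
46 − 55 = -9, so the two pitches are 9 semitones apart, with G3 the higher.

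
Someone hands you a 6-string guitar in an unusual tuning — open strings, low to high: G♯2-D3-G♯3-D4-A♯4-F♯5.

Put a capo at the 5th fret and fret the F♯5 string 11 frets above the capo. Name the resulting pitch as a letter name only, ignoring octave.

A♯

The capo raises the open F♯5 by 5 semitones to B5; fretting 11 more gives F♯5 + 5 + 11 = F♯5 + 16 semitones, landing on A♯.
(Also written B♭.)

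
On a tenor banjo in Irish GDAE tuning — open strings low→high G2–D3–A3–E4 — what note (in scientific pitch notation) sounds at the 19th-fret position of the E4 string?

B5

The open E4 string plus 19 semitones: E–F–F#–G–…–A–A#–B.
The walk passes from B into C once, so the octave number goes from 4 to 5.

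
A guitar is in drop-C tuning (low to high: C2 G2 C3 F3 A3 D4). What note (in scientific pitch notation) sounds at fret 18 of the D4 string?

The open D4 string plus 18 semitones: D–D#–E–F–…–F#–G–G#.
The walk passes from B into C once, so the octave number goes from 4 to 5.
(Equivalently spelled Ab5.)

G#5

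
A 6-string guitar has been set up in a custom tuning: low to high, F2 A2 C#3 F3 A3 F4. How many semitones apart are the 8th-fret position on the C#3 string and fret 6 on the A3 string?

C#3 at fret 8 → A3 (MIDI 57); A3 at fret 6 → D#4 (MIDI 63).
57 − 63 = -6, so the two pitches are 6 semitones apart, with D#4 the higher.

6 semitones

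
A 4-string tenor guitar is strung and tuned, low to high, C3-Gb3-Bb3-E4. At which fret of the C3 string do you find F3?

5

F3 is 5 semitones above the open C3 (C–Db–D–Eb–E–F), so it sits at fret 5.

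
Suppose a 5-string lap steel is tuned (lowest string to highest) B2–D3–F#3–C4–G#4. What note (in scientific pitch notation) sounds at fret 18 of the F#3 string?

C5

Each fret is one semitone, so F#3 + 18 = C5.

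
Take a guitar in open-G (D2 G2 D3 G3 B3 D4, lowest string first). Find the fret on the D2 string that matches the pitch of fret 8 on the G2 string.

Fret 8 on G2 is MIDI 43 + 8 = 51 (D♯3). On the D2 string (open MIDI 38), that pitch is 51 − 38 = fret 13.

13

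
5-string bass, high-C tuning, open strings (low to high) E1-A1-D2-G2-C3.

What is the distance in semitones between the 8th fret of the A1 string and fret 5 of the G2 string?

A1 at fret 8 → F2 (MIDI 41); G2 at fret 5 → C3 (MIDI 48).
41 − 48 = -7, so the two pitches are 7 semitones apart, with C3 the higher.

7 semitones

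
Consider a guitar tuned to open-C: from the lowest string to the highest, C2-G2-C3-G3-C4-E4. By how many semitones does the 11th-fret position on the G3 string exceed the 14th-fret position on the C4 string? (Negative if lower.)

G3 at fret 11 → F♯4 (MIDI 66); C4 at fret 14 → D5 (MIDI 74).
66 − 74 = -8, so the two pitches are 8 semitones apart.

-8 semitones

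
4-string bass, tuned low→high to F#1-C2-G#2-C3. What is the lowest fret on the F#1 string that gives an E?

10

From F#1, count semitones up the chromatic scale until reaching E: F#–G–G#–A–…–D–D#–E — 10 steps.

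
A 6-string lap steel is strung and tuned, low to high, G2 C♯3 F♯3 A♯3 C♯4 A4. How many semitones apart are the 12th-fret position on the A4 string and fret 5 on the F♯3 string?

22 semitones

A4 at fret 12 → A5 (MIDI 81); F♯3 at fret 5 → B3 (MIDI 59).
81 − 59 = 22, so the two pitches are 22 semitones apart, with A5 the higher.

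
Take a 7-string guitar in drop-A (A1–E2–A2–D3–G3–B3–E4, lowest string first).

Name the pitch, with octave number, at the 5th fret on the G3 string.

C4

The open G3 string plus 5 semitones: G–G#–A–A#–B–C.
The walk passes from B into C once, so the octave number goes from 3 to 4.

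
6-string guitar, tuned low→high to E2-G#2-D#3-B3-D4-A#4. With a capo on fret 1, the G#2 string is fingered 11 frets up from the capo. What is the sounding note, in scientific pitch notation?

The capo raises the open G#2 by 1 semitone to A2; fretting 11 more gives G#2 + 1 + 11 = G#2 + 12 semitones = G#3.
(Also written Ab.)

G#3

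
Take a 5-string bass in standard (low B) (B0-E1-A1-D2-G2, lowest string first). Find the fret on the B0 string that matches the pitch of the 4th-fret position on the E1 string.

E1 at fret 4 is E1 + 4 semitones = G#1.
The open B0 string is 5 semitones below the open E1, so the same pitch on the B0 string lies at fret 4 + 5 = 9.

9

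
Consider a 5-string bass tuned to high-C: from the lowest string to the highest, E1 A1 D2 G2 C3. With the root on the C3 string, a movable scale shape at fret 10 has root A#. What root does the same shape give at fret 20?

Moving from fret 10 to fret 20 shifts the root by 10 semitones.
A# up 10 semitones is G#.

G#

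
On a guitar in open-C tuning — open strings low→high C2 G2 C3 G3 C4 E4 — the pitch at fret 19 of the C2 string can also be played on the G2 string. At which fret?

C2 at fret 19 is C2 + 19 semitones = G3.
The open G2 string is 7 semitones above the open C2, so the same pitch on the G2 string lies at fret 19 − 7 = 12.

12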